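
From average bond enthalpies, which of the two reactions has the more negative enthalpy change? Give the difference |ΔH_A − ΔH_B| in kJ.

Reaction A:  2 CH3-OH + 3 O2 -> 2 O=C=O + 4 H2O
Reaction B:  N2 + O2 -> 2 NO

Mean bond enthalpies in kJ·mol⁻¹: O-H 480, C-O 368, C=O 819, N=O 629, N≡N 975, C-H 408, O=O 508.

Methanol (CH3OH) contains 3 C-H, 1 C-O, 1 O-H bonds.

Reaction A:
  Bonds broken (reactants):
    C-H: 6 × 408 = 2448
    C-O: 2 × 368 = 736
    O-H: 2 × 480 = 960
    O=O: 3 × 508 = 1524
    Σ(broken) = 5668 kJ
  Bonds formed (products):
    C=O: 4 × 819 = 3276
    O-H: 8 × 480 = 3840
    Σ(formed) = 7116 kJ
  ΔH_A = 5668 − 7116 = −1448 kJ
Reaction B:
  Bonds broken (reactants):
    N≡N: 1 × 975 = 975
    O=O: 1 × 508 = 508
    Σ(broken) = 1483 kJ
  Bonds formed (products):
    N=O: 2 × 629 = 1258
    Σ(formed) = 1258 kJ
  ΔH_B = 1483 − 1258 = +225 kJ
ΔH_A − ΔH_B = −1673 kJ, so reaction A has the more negative ΔH; |ΔH_A − ΔH_B| = 1673 kJ.

Reaction A, by 1673 kJ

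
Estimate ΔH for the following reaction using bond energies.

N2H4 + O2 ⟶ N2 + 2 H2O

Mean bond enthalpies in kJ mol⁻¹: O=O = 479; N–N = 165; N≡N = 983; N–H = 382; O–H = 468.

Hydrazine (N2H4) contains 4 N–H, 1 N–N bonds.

ΔH ≈ −683 kJ

Bonds broken (reactants):
  N–H: 4 × 382 = 1528
  N–N: 1 × 165 = 165
  O=O: 1 × 479 = 479
  Σ(broken) = 2172 kJ
Bonds formed (products):
  N≡N: 1 × 983 = 983
  O–H: 4 × 468 = 1872
  Σ(formed) = 2855 kJ
ΔH = Σ(broken) − Σ(formed) = 2172 − 2855 = −683 kJ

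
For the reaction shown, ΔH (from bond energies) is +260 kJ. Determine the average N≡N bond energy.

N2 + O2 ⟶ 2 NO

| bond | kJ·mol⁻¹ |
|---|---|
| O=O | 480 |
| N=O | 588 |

Let D be the N≡N bond energy.
Σ(broken) = 1×D + 1×480 = 480 + D
Σ(formed) = 2×588 = 1176
ΔH = Σ(broken) − Σ(formed) = (480 + D) − (1176) = −696 + D
Setting this equal to +260 kJ gives D = 956 kJ/mol.

D(N≡N) ≈ 956 kJ/mol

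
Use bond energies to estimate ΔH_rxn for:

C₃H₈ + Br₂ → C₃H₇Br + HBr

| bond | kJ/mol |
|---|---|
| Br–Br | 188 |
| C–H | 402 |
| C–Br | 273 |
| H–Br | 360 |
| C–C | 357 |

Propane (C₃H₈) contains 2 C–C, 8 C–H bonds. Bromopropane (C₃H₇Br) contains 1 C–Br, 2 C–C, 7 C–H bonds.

Bonds broken (reactants):
  Br–Br: 1 × 188 = 188
  C–C: 2 × 357 = 714
  C–H: 8 × 402 = 3216
  Σ(broken) = 4118 kJ
Bonds formed (products):
  C–Br: 1 × 273 = 273
  C–C: 2 × 357 = 714
  C–H: 7 × 402 = 2814
  H–Br: 1 × 360 = 360
  Σ(formed) = 4161 kJ
ΔH = Σ(broken) − Σ(formed) = 4118 − 4161 = −43 kJ

ΔH ≈ −43 kJ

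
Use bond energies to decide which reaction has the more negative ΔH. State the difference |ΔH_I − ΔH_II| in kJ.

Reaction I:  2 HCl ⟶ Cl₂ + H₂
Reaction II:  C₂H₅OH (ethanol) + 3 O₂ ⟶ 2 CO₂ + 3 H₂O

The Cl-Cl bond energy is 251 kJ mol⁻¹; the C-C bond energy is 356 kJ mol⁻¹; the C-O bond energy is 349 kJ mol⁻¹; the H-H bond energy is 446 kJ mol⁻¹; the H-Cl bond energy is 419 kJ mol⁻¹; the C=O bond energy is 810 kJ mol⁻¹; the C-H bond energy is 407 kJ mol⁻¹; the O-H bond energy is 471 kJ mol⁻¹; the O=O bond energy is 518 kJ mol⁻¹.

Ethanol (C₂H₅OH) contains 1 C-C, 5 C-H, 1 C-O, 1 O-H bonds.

Reaction II, by 1442 kJ

Reaction I:
  Bonds broken (reactants):
    H-Cl: 2 × 419 = 838
    Σ(broken) = 838 kJ
  Bonds formed (products):
    Cl-Cl: 1 × 251 = 251
    H-H: 1 × 446 = 446
    Σ(formed) = 697 kJ
  ΔH_I = 838 − 697 = +141 kJ
Reaction II:
  Bonds broken (reactants):
    C-C: 1 × 356 = 356
    C-H: 5 × 407 = 2035
    C-O: 1 × 349 = 349
    O-H: 1 × 471 = 471
    O=O: 3 × 518 = 1554
    Σ(broken) = 4765 kJ
  Bonds formed (products):
    C=O: 4 × 810 = 3240
    O-H: 6 × 471 = 2826
    Σ(formed) = 6066 kJ
  ΔH_II = 4765 − 6066 = −1301 kJ
ΔH_I − ΔH_II = +1442 kJ, so reaction II has the more negative ΔH; |ΔH_I − ΔH_II| = 1442 kJ.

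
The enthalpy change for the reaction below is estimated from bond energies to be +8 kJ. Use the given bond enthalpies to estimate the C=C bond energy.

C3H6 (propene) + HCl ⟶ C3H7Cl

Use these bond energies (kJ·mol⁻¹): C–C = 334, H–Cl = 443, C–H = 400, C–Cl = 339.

Let D be the C=C bond energy.
Σ(broken) = 1×334 + 6×400 + 1×D + 1×443 = 3177 + D
Σ(formed) = 2×334 + 1×339 + 7×400 = 3807
ΔH = Σ(broken) − Σ(formed) = (3177 + D) − (3807) = −630 + D
Setting this equal to +8 kJ gives D = 638 kJ/mol.

D(C=C) ≈ 638 kJ/mol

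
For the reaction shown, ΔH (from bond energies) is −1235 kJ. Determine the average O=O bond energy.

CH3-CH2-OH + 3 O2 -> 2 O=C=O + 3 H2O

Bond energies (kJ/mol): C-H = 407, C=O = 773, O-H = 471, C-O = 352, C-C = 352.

D(O=O) ≈ 491 kJ/mol

Let D be the O=O bond energy.
Σ(broken) = 1×352 + 5×407 + 1×352 + 1×471 + 3×D = 3210 + 3D
Σ(formed) = 4×773 + 6×471 = 5918
ΔH = Σ(broken) − Σ(formed) = (3210 + 3D) − (5918) = −2708 + 3D
Setting this equal to −1235 kJ gives 3D = 1473, so D = 491 kJ/mol.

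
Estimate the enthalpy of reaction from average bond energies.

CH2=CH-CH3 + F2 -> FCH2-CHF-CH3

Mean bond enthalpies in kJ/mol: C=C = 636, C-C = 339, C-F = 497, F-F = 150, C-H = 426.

ΔH ≈ −547 kJ

Bonds broken (reactants):
  C-C: 1 × 339 = 339
  C-H: 6 × 426 = 2556
  C=C: 1 × 636 = 636
  F-F: 1 × 150 = 150
  Σ(broken) = 3681 kJ
Bonds formed (products):
  C-C: 2 × 339 = 678
  C-F: 2 × 497 = 994
  C-H: 6 × 426 = 2556
  Σ(formed) = 4228 kJ
ΔH = Σ(broken) − Σ(formed) = 3681 − 4228 = −547 kJ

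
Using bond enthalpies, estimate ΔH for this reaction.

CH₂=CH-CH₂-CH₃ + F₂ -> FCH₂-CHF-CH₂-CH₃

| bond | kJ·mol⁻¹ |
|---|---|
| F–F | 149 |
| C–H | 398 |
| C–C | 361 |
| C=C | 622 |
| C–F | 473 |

Bonds broken (reactants):
  C–C: 2 × 361 = 722
  C–H: 8 × 398 = 3184
  C=C: 1 × 622 = 622
  F–F: 1 × 149 = 149
  Σ(broken) = 4677 kJ
Bonds formed (products):
  C–C: 3 × 361 = 1083
  C–F: 2 × 473 = 946
  C–H: 8 × 398 = 3184
  Σ(formed) = 5213 kJ
ΔH = Σ(broken) − Σ(formed) = 4677 − 5213 = −536 kJ

ΔH ≈ −536 kJ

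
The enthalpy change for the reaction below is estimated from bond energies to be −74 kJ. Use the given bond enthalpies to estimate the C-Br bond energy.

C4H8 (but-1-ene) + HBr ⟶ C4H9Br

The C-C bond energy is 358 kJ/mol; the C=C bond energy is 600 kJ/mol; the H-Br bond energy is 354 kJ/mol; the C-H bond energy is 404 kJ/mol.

Let D be the C-Br bond energy.
Σ(broken) = 2×358 + 8×404 + 1×600 + 1×354 = 4902
Σ(formed) = 1×D + 3×358 + 9×404 = 4710 + D
ΔH = Σ(broken) − Σ(formed) = (4902) − (4710 + D) = +192 − D
Setting this equal to −74 kJ gives D = 266 kJ/mol.

D(C-Br) ≈ 266 kJ/mol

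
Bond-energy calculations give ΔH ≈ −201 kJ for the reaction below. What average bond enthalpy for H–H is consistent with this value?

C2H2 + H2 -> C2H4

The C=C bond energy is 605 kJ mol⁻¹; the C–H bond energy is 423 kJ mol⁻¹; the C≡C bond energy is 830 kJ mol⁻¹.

Let D be the H–H bond energy.
Σ(broken) = 1×830 + 2×423 + 1×D = 1676 + D
Σ(formed) = 4×423 + 1×605 = 2297
ΔH = Σ(broken) − Σ(formed) = (1676 + D) − (2297) = −621 + D
Setting this equal to −201 kJ gives D = 420 kJ/mol.

D(H–H) ≈ 420 kJ/mol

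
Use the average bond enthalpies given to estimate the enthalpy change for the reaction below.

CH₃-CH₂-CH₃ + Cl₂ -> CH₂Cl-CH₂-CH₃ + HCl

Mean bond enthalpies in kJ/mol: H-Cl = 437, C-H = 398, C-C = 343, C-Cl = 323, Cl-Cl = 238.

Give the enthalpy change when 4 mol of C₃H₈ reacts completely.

Bonds broken (reactants):
  C-C: 2 × 343 = 686
  C-H: 8 × 398 = 3184
  Cl-Cl: 1 × 238 = 238
  Σ(broken) = 4108 kJ
Bonds formed (products):
  C-C: 2 × 343 = 686
  C-Cl: 1 × 323 = 323
  C-H: 7 × 398 = 2786
  H-Cl: 1 × 437 = 437
  Σ(formed) = 4232 kJ
ΔH = Σ(broken) − Σ(formed) = 4108 − 4232 = −124 kJ
For 4× the reaction as written: 4 × (−124) = −496 kJ

ΔH = −496 kJ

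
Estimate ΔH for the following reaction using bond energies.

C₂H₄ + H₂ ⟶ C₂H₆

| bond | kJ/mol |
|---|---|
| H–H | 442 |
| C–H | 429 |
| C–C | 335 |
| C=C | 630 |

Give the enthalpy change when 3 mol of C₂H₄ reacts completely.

Bonds broken (reactants):
  C–H: 4 × 429 = 1716
  C=C: 1 × 630 = 630
  H–H: 1 × 442 = 442
  Σ(broken) = 2788 kJ
Bonds formed (products):
  C–C: 1 × 335 = 335
  C–H: 6 × 429 = 2574
  Σ(formed) = 2909 kJ
ΔH = Σ(broken) − Σ(formed) = 2788 − 2909 = −121 kJ
For 3× the reaction as written: 3 × (−121) = −363 kJ

ΔH = −363 kJ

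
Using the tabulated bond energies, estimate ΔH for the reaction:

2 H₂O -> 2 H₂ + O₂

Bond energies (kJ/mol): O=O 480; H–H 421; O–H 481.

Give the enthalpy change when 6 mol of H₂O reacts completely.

Bonds broken (reactants):
  O–H: 4 × 481 = 1924
  Σ(broken) = 1924 kJ
Bonds formed (products):
  H–H: 2 × 421 = 842
  O=O: 1 × 480 = 480
  Σ(formed) = 1322 kJ
ΔH = Σ(broken) − Σ(formed) = 1924 − 1322 = +602 kJ
For 3× the reaction as written: 3 × (+602) = +1806 kJ

ΔH = +1806 kJ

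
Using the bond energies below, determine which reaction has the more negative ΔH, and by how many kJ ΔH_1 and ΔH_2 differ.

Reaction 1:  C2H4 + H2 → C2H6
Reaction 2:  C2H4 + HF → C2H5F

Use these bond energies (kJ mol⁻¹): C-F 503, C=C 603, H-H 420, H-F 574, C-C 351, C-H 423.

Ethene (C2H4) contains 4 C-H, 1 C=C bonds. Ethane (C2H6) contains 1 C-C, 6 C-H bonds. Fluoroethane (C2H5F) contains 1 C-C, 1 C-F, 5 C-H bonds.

Reaction 1:
  Bonds broken (reactants):
    C-H: 4 × 423 = 1692
    C=C: 1 × 603 = 603
    H-H: 1 × 420 = 420
    Σ(broken) = 2715 kJ
  Bonds formed (products):
    C-C: 1 × 351 = 351
    C-H: 6 × 423 = 2538
    Σ(formed) = 2889 kJ
  ΔH_1 = 2715 − 2889 = −174 kJ
Reaction 2:
  Bonds broken (reactants):
    C-H: 4 × 423 = 1692
    C=C: 1 × 603 = 603
    H-F: 1 × 574 = 574
    Σ(broken) = 2869 kJ
  Bonds formed (products):
    C-C: 1 × 351 = 351
    C-F: 1 × 503 = 503
    C-H: 5 × 423 = 2115
    Σ(formed) = 2969 kJ
  ΔH_2 = 2869 − 2969 = −100 kJ
ΔH_1 − ΔH_2 = −74 kJ, so reaction 1 has the more negative ΔH; |ΔH_1 − ΔH_2| = 74 kJ.

Reaction 1, by 74 kJ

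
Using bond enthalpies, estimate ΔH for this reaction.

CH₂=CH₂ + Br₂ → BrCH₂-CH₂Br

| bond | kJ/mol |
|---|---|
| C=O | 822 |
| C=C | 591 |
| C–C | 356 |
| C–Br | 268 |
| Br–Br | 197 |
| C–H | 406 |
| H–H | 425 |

ΔH ≈ −104 kJ

Bonds broken (reactants):
  Br–Br: 1 × 197 = 197
  C–H: 4 × 406 = 1624
  C=C: 1 × 591 = 591
  Σ(broken) = 2412 kJ
Bonds formed (products):
  C–Br: 2 × 268 = 536
  C–C: 1 × 356 = 356
  C–H: 4 × 406 = 1624
  Σ(formed) = 2516 kJ
ΔH = Σ(broken) − Σ(formed) = 2412 − 2516 = −104 kJ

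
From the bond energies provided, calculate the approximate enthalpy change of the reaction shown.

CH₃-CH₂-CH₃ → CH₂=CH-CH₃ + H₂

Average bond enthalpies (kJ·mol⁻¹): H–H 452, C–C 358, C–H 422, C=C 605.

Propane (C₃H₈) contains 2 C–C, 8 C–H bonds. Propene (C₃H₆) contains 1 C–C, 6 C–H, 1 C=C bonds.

Bonds broken (reactants):
  C–C: 2 × 358 = 716
  C–H: 8 × 422 = 3376
  Σ(broken) = 4092 kJ
Bonds formed (products):
  C–C: 1 × 358 = 358
  C–H: 6 × 422 = 2532
  C=C: 1 × 605 = 605
  H–H: 1 × 452 = 452
  Σ(formed) = 3947 kJ
ΔH = Σ(broken) − Σ(formed) = 4092 − 3947 = +145 kJ

ΔH ≈ +145 kJ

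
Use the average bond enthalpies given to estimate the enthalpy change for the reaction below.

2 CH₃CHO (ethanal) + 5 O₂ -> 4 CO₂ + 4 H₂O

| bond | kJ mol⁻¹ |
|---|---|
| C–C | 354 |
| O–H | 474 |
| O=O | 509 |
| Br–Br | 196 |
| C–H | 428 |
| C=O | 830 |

ΔH ≈ −2095 kJ

Bonds broken (reactants):
  C–C: 2 × 354 = 708
  C–H: 8 × 428 = 3424
  C=O: 2 × 830 = 1660
  O=O: 5 × 509 = 2545
  Σ(broken) = 8337 kJ
Bonds formed (products):
  C=O: 8 × 830 = 6640
  O–H: 8 × 474 = 3792
  Σ(formed) = 10432 kJ
ΔH = Σ(broken) − Σ(formed) = 8337 − 10432 = −2095 kJ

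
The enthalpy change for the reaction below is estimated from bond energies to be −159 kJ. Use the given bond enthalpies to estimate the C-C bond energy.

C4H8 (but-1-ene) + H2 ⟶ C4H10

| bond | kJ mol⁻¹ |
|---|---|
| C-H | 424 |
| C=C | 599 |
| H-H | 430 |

D(C-C) ≈ 340 kJ/mol

Let D be the C-C bond energy.
Σ(broken) = 2×D + 8×424 + 1×599 + 1×430 = 4421 + 2D
Σ(formed) = 3×D + 10×424 = 4240 + 3D
ΔH = Σ(broken) − Σ(formed) = (4421 + 2D) − (4240 + 3D) = +181 − D
Setting this equal to −159 kJ gives D = 340 kJ/mol.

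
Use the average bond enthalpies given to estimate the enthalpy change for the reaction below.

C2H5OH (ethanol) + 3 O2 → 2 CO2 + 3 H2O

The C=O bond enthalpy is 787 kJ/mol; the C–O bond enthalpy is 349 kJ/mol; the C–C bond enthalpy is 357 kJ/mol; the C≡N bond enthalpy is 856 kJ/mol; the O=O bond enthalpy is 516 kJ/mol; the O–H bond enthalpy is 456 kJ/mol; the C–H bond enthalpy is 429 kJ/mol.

ΔH ≈ −1029 kJ

Bonds broken (reactants):
  C–C: 1 × 357 = 357
  C–H: 5 × 429 = 2145
  C–O: 1 × 349 = 349
  O–H: 1 × 456 = 456
  O=O: 3 × 516 = 1548
  Σ(broken) = 4855 kJ
Bonds formed (products):
  C=O: 4 × 787 = 3148
  O–H: 6 × 456 = 2736
  Σ(formed) = 5884 kJ
ΔH = Σ(broken) − Σ(formed) = 4855 − 5884 = −1029 kJ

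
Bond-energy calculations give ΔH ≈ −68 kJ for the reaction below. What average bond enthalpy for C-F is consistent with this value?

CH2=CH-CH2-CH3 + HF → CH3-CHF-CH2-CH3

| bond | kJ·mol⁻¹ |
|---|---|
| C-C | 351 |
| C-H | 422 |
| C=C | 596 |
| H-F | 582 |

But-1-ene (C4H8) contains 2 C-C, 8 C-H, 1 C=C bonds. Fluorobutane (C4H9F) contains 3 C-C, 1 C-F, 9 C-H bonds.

D(C-F) ≈ 473 kJ/mol

Let D be the C-F bond energy.
Σ(broken) = 2×351 + 8×422 + 1×596 + 1×582 = 5256
Σ(formed) = 3×351 + 1×D + 9×422 = 4851 + D
ΔH = Σ(broken) − Σ(formed) = (5256) − (4851 + D) = +405 − D
Setting this equal to −68 kJ gives D = 473 kJ/mol.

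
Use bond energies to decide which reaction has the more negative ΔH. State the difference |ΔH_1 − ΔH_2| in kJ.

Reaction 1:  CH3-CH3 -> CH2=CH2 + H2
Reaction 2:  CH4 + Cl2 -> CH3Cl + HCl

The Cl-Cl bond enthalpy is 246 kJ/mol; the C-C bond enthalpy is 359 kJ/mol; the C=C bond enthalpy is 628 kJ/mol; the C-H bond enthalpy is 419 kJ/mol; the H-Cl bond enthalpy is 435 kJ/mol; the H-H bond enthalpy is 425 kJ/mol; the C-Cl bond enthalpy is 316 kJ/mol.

Reaction 2, by 230 kJ

Reaction 1:
  Bonds broken (reactants):
    C-C: 1 × 359 = 359
    C-H: 6 × 419 = 2514
    Σ(broken) = 2873 kJ
  Bonds formed (products):
    C-H: 4 × 419 = 1676
    C=C: 1 × 628 = 628
    H-H: 1 × 425 = 425
    Σ(formed) = 2729 kJ
  ΔH_1 = 2873 − 2729 = +144 kJ
Reaction 2:
  Bonds broken (reactants):
    C-H: 4 × 419 = 1676
    Cl-Cl: 1 × 246 = 246
    Σ(broken) = 1922 kJ
  Bonds formed (products):
    C-Cl: 1 × 316 = 316
    C-H: 3 × 419 = 1257
    H-Cl: 1 × 435 = 435
    Σ(formed) = 2008 kJ
  ΔH_2 = 1922 − 2008 = −86 kJ
ΔH_1 − ΔH_2 = +230 kJ, so reaction 2 has the more negative ΔH; |ΔH_1 − ΔH_2| = 230 kJ.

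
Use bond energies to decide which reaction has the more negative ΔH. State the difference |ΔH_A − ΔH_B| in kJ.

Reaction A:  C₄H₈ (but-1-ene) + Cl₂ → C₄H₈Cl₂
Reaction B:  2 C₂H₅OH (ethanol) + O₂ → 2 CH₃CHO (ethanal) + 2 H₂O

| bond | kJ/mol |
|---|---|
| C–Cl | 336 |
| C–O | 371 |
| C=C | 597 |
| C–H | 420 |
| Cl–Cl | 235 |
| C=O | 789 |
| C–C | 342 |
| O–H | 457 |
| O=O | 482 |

Reaction B, by 246 kJ

Reaction A:
  Bonds broken (reactants):
    C–C: 2 × 342 = 684
    C–H: 8 × 420 = 3360
    C=C: 1 × 597 = 597
    Cl–Cl: 1 × 235 = 235
    Σ(broken) = 4876 kJ
  Bonds formed (products):
    C–C: 3 × 342 = 1026
    C–Cl: 2 × 336 = 672
    C–H: 8 × 420 = 3360
    Σ(formed) = 5058 kJ
  ΔH_A = 4876 − 5058 = −182 kJ
Reaction B:
  Bonds broken (reactants):
    C–C: 2 × 342 = 684
    C–H: 10 × 420 = 4200
    C–O: 2 × 371 = 742
    O–H: 2 × 457 = 914
    O=O: 1 × 482 = 482
    Σ(broken) = 7022 kJ
  Bonds formed (products):
    C–C: 2 × 342 = 684
    C–H: 8 × 420 = 3360
    C=O: 2 × 789 = 1578
    O–H: 4 × 457 = 1828
    Σ(formed) = 7450 kJ
  ΔH_B = 7022 − 7450 = −428 kJ
ΔH_A − ΔH_B = +246 kJ, so reaction B has the more negative ΔH; |ΔH_A − ΔH_B| = 246 kJ.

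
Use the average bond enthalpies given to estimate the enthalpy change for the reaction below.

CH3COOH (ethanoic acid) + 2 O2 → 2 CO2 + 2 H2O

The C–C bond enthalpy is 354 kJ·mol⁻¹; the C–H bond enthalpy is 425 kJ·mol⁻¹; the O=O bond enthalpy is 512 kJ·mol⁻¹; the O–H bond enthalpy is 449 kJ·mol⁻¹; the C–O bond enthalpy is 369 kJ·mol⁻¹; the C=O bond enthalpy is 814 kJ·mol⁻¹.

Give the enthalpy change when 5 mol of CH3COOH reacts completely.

Bonds broken (reactants):
  C–C: 1 × 354 = 354
  C–H: 3 × 425 = 1275
  C–O: 1 × 369 = 369
  C=O: 1 × 814 = 814
  O–H: 1 × 449 = 449
  O=O: 2 × 512 = 1024
  Σ(broken) = 4285 kJ
Bonds formed (products):
  C=O: 4 × 814 = 3256
  O–H: 4 × 449 = 1796
  Σ(formed) = 5052 kJ
ΔH = Σ(broken) − Σ(formed) = 4285 − 5052 = −767 kJ
For 5× the reaction as written: 5 × (−767) = −3835 kJ

ΔH = −3835 kJ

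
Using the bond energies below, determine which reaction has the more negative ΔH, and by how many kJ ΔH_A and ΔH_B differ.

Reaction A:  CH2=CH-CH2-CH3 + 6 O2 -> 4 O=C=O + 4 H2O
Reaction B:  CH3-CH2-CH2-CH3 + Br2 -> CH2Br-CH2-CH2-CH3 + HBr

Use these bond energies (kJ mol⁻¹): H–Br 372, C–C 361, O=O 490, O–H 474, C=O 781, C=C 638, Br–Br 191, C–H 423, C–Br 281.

Reaction A, by 2317 kJ

Reaction A:
  Bonds broken (reactants):
    C–C: 2 × 361 = 722
    C–H: 8 × 423 = 3384
    C=C: 1 × 638 = 638
    O=O: 6 × 490 = 2940
    Σ(broken) = 7684 kJ
  Bonds formed (products):
    C=O: 8 × 781 = 6248
    O–H: 8 × 474 = 3792
    Σ(formed) = 10040 kJ
  ΔH_A = 7684 − 10040 = −2356 kJ
Reaction B:
  Bonds broken (reactants):
    Br–Br: 1 × 191 = 191
    C–C: 3 × 361 = 1083
    C–H: 10 × 423 = 4230
    Σ(broken) = 5504 kJ
  Bonds formed (products):
    C–Br: 1 × 281 = 281
    C–C: 3 × 361 = 1083
    C–H: 9 × 423 = 3807
    H–Br: 1 × 372 = 372
    Σ(formed) = 5543 kJ
  ΔH_B = 5504 − 5543 = −39 kJ
ΔH_A − ΔH_B = −2317 kJ, so reaction A has the more negative ΔH; |ΔH_A − ΔH_B| = 2317 kJ.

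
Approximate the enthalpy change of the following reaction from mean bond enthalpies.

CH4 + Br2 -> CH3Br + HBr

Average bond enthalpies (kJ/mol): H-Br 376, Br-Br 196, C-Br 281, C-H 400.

Bonds broken (reactants):
  Br-Br: 1 × 196 = 196
  C-H: 4 × 400 = 1600
  Σ(broken) = 1796 kJ
Bonds formed (products):
  C-Br: 1 × 281 = 281
  C-H: 3 × 400 = 1200
  H-Br: 1 × 376 = 376
  Σ(formed) = 1857 kJ
ΔH = Σ(broken) − Σ(formed) = 1796 − 1857 = −61 kJ

ΔH ≈ −61 kJ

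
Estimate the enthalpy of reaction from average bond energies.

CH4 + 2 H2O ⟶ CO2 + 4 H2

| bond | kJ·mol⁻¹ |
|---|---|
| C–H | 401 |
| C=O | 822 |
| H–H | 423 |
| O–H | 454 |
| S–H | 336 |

Bonds broken (reactants):
  C–H: 4 × 401 = 1604
  O–H: 4 × 454 = 1816
  Σ(broken) = 3420 kJ
Bonds formed (products):
  C=O: 2 × 822 = 1644
  H–H: 4 × 423 = 1692
  Σ(formed) = 3336 kJ
ΔH = Σ(broken) − Σ(formed) = 3420 − 3336 = +84 kJ

ΔH ≈ +84 kJ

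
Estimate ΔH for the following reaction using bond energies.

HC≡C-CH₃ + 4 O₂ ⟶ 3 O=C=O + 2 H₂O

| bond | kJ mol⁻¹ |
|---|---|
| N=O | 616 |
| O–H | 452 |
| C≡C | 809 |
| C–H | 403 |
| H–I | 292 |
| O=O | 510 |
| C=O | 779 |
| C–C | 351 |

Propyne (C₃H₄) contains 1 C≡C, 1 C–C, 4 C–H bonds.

ΔH ≈ −1670 kJ

Bonds broken (reactants):
  C≡C: 1 × 809 = 809
  C–C: 1 × 351 = 351
  C–H: 4 × 403 = 1612
  O=O: 4 × 510 = 2040
  Σ(broken) = 4812 kJ
Bonds formed (products):
  C=O: 6 × 779 = 4674
  O–H: 4 × 452 = 1808
  Σ(formed) = 6482 kJ
ΔH = Σ(broken) − Σ(formed) = 4812 − 6482 = −1670 kJ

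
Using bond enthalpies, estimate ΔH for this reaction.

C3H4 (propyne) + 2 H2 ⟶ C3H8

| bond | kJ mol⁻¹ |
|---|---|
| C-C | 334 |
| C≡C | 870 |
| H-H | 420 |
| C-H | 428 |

Bonds broken (reactants):
  C≡C: 1 × 870 = 870
  C-C: 1 × 334 = 334
  C-H: 4 × 428 = 1712
  H-H: 2 × 420 = 840
  Σ(broken) = 3756 kJ
Bonds formed (products):
  C-C: 2 × 334 = 668
  C-H: 8 × 428 = 3424
  Σ(formed) = 4092 kJ
ΔH = Σ(broken) − Σ(formed) = 3756 − 4092 = −336 kJ

ΔH ≈ −336 kJ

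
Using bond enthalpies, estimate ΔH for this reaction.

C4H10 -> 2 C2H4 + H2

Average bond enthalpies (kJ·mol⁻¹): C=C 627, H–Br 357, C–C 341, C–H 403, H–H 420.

ΔH ≈ +155 kJ

Bonds broken (reactants):
  C–C: 3 × 341 = 1023
  C–H: 10 × 403 = 4030
  Σ(broken) = 5053 kJ
Bonds formed (products):
  C–H: 8 × 403 = 3224
  C=C: 2 × 627 = 1254
  H–H: 1 × 420 = 420
  Σ(formed) = 4898 kJ
ΔH = Σ(broken) − Σ(formed) = 5053 − 4898 = +155 kJ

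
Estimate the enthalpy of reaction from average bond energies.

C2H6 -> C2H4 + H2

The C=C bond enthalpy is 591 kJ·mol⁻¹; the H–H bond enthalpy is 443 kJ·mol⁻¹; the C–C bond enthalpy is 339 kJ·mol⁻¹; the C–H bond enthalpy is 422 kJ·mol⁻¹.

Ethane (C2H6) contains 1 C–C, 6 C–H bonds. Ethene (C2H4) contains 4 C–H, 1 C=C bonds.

ΔH ≈ +149 kJ

Bonds broken (reactants):
  C–C: 1 × 339 = 339
  C–H: 6 × 422 = 2532
  Σ(broken) = 2871 kJ
Bonds formed (products):
  C–H: 4 × 422 = 1688
  C=C: 1 × 591 = 591
  H–H: 1 × 443 = 443
  Σ(formed) = 2722 kJ
ΔH = Σ(broken) − Σ(formed) = 2871 − 2722 = +149 kJ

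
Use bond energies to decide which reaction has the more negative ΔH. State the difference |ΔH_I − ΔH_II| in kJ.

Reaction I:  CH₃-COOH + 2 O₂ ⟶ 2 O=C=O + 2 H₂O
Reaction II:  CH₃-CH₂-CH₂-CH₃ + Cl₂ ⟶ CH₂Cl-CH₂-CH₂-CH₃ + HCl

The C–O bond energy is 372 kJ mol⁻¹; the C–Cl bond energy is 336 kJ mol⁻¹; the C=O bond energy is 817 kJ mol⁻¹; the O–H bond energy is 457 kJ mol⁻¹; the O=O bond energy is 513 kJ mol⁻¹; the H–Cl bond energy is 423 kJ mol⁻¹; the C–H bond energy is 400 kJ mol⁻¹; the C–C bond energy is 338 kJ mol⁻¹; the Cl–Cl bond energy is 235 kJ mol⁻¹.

Reaction I:
  Bonds broken (reactants):
    C–C: 1 × 338 = 338
    C–H: 3 × 400 = 1200
    C–O: 1 × 372 = 372
    C=O: 1 × 817 = 817
    O–H: 1 × 457 = 457
    O=O: 2 × 513 = 1026
    Σ(broken) = 4210 kJ
  Bonds formed (products):
    C=O: 4 × 817 = 3268
    O–H: 4 × 457 = 1828
    Σ(formed) = 5096 kJ
  ΔH_I = 4210 − 5096 = −886 kJ
Reaction II:
  Bonds broken (reactants):
    C–C: 3 × 338 = 1014
    C–H: 10 × 400 = 4000
    Cl–Cl: 1 × 235 = 235
    Σ(broken) = 5249 kJ
  Bonds formed (products):
    C–C: 3 × 338 = 1014
    C–Cl: 1 × 336 = 336
    C–H: 9 × 400 = 3600
    H–Cl: 1 × 423 = 423
    Σ(formed) = 5373 kJ
  ΔH_II = 5249 − 5373 = −124 kJ
ΔH_I − ΔH_II = −762 kJ, so reaction I has the more negative ΔH; |ΔH_I − ΔH_II| = 762 kJ.

Reaction I, by 762 kJ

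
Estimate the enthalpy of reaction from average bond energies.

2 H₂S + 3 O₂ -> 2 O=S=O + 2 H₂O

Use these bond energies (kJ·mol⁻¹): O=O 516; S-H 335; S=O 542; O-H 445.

ΔH ≈ −1060 kJ

Bonds broken (reactants):
  O=O: 3 × 516 = 1548
  S-H: 4 × 335 = 1340
  Σ(broken) = 2888 kJ
Bonds formed (products):
  O-H: 4 × 445 = 1780
  S=O: 4 × 542 = 2168
  Σ(formed) = 3948 kJ
ΔH = Σ(broken) − Σ(formed) = 2888 − 3948 = −1060 kJ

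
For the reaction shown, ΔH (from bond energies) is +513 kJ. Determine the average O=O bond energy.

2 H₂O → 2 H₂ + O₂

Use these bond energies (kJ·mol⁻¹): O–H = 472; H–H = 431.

D(O=O) ≈ 513 kJ/mol

Let D be the O=O bond energy.
Σ(broken) = 4×472 = 1888
Σ(formed) = 2×431 + 1×D = 862 + D
ΔH = Σ(broken) − Σ(formed) = (1888) − (862 + D) = +1026 − D
Setting this equal to +513 kJ gives D = 513 kJ/mol.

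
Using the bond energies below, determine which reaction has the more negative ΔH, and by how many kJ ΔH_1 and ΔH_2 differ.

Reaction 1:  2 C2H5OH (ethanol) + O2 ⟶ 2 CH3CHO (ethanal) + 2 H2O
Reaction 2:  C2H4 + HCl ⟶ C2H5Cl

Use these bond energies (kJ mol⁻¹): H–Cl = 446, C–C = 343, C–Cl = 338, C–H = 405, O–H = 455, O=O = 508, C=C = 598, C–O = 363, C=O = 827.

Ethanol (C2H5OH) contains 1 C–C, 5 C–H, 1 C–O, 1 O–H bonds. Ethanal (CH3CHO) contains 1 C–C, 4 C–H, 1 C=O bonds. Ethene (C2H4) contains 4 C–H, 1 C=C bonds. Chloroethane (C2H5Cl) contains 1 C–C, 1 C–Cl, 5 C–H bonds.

Reaction 1, by 478 kJ

Reaction 1:
  Bonds broken (reactants):
    C–C: 2 × 343 = 686
    C–H: 10 × 405 = 4050
    C–O: 2 × 363 = 726
    O–H: 2 × 455 = 910
    O=O: 1 × 508 = 508
    Σ(broken) = 6880 kJ
  Bonds formed (products):
    C–C: 2 × 343 = 686
    C–H: 8 × 405 = 3240
    C=O: 2 × 827 = 1654
    O–H: 4 × 455 = 1820
    Σ(formed) = 7400 kJ
  ΔH_1 = 6880 − 7400 = −520 kJ
Reaction 2:
  Bonds broken (reactants):
    C–H: 4 × 405 = 1620
    C=C: 1 × 598 = 598
    H–Cl: 1 × 446 = 446
    Σ(broken) = 2664 kJ
  Bonds formed (products):
    C–C: 1 × 343 = 343
    C–Cl: 1 × 338 = 338
    C–H: 5 × 405 = 2025
    Σ(formed) = 2706 kJ
  ΔH_2 = 2664 − 2706 = −42 kJ
ΔH_1 − ΔH_2 = −478 kJ, so reaction 1 has the more negative ΔH; |ΔH_1 − ΔH_2| = 478 kJ.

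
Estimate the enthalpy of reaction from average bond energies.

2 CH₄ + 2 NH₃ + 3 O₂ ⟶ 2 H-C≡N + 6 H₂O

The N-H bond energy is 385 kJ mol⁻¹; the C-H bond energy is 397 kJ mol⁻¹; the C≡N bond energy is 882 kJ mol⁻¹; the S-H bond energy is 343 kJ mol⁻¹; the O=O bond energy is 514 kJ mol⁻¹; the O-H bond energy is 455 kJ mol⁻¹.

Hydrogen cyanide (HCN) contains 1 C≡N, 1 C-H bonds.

ΔH ≈ −990 kJ

Bonds broken (reactants):
  C-H: 8 × 397 = 3176
  N-H: 6 × 385 = 2310
  O=O: 3 × 514 = 1542
  Σ(broken) = 7028 kJ
Bonds formed (products):
  C≡N: 2 × 882 = 1764
  C-H: 2 × 397 = 794
  O-H: 12 × 455 = 5460
  Σ(formed) = 8018 kJ
ΔH = Σ(broken) − Σ(formed) = 7028 − 8018 = −990 kJ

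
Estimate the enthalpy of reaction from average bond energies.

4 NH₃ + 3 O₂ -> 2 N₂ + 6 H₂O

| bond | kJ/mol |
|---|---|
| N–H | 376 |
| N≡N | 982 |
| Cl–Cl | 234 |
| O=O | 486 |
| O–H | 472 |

ΔH ≈ −1658 kJ

Bonds broken (reactants):
  N–H: 12 × 376 = 4512
  O=O: 3 × 486 = 1458
  Σ(broken) = 5970 kJ
Bonds formed (products):
  N≡N: 2 × 982 = 1964
  O–H: 12 × 472 = 5664
  Σ(formed) = 7628 kJ
ΔH = Σ(broken) − Σ(formed) = 5970 − 7628 = −1658 kJ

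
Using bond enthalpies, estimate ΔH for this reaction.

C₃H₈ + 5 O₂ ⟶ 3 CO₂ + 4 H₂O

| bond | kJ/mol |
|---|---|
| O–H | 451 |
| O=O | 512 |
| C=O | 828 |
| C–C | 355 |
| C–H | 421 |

Bonds broken (reactants):
  C–C: 2 × 355 = 710
  C–H: 8 × 421 = 3368
  O=O: 5 × 512 = 2560
  Σ(broken) = 6638 kJ
Bonds formed (products):
  C=O: 6 × 828 = 4968
  O–H: 8 × 451 = 3608
  Σ(formed) = 8576 kJ
ΔH = Σ(broken) − Σ(formed) = 6638 − 8576 = −1938 kJ

ΔH ≈ −1938 kJ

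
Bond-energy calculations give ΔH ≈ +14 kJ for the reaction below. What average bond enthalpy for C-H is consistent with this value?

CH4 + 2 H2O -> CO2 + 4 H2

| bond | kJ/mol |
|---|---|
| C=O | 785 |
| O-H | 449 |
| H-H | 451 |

D(C-H) ≈ 398 kJ/mol

Let D be the C-H bond energy.
Σ(broken) = 4×D + 4×449 = 1796 + 4D
Σ(formed) = 2×785 + 4×451 = 3374
ΔH = Σ(broken) − Σ(formed) = (1796 + 4D) − (3374) = −1578 + 4D
Setting this equal to +14 kJ gives 4D = 1592, so D = 398 kJ/mol.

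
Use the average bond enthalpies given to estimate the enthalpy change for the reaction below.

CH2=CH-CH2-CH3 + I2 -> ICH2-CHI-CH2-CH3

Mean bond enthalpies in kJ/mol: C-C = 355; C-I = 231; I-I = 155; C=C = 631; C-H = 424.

Bonds broken (reactants):
  C-C: 2 × 355 = 710
  C-H: 8 × 424 = 3392
  C=C: 1 × 631 = 631
  I-I: 1 × 155 = 155
  Σ(broken) = 4888 kJ
Bonds formed (products):
  C-C: 3 × 355 = 1065
  C-H: 8 × 424 = 3392
  C-I: 2 × 231 = 462
  Σ(formed) = 4919 kJ
ΔH = Σ(broken) − Σ(formed) = 4888 − 4919 = −31 kJ

ΔH ≈ −31 kJ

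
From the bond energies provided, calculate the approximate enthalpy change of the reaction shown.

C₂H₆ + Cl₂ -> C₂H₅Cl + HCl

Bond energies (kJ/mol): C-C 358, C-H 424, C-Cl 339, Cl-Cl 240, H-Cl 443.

ΔH ≈ −118 kJ

Bonds broken (reactants):
  C-C: 1 × 358 = 358
  C-H: 6 × 424 = 2544
  Cl-Cl: 1 × 240 = 240
  Σ(broken) = 3142 kJ
Bonds formed (products):
  C-C: 1 × 358 = 358
  C-Cl: 1 × 339 = 339
  C-H: 5 × 424 = 2120
  H-Cl: 1 × 443 = 443
  Σ(formed) = 3260 kJ
ΔH = Σ(broken) − Σ(formed) = 3142 − 3260 = −118 kJ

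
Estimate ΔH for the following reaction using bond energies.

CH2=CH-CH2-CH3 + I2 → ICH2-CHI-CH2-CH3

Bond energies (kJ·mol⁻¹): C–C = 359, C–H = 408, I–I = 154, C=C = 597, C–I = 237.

Bonds broken (reactants):
  C–C: 2 × 359 = 718
  C–H: 8 × 408 = 3264
  C=C: 1 × 597 = 597
  I–I: 1 × 154 = 154
  Σ(broken) = 4733 kJ
Bonds formed (products):
  C–C: 3 × 359 = 1077
  C–H: 8 × 408 = 3264
  C–I: 2 × 237 = 474
  Σ(formed) = 4815 kJ
ΔH = Σ(broken) − Σ(formed) = 4733 − 4815 = −82 kJ

ΔH ≈ −82 kJ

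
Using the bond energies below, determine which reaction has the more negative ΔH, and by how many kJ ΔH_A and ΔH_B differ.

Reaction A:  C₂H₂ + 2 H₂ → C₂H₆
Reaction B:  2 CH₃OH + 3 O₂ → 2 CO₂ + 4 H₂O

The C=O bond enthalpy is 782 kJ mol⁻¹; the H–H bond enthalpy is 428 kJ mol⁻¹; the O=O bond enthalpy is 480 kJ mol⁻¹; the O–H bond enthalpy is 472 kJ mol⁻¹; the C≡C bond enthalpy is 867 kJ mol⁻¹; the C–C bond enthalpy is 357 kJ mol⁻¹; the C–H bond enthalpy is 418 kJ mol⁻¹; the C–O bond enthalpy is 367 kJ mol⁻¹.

Reaction B, by 972 kJ

Reaction A:
  Bonds broken (reactants):
    C≡C: 1 × 867 = 867
    C–H: 2 × 418 = 836
    H–H: 2 × 428 = 856
    Σ(broken) = 2559 kJ
  Bonds formed (products):
    C–C: 1 × 357 = 357
    C–H: 6 × 418 = 2508
    Σ(formed) = 2865 kJ
  ΔH_A = 2559 − 2865 = −306 kJ
Reaction B:
  Bonds broken (reactants):
    C–H: 6 × 418 = 2508
    C–O: 2 × 367 = 734
    O–H: 2 × 472 = 944
    O=O: 3 × 480 = 1440
    Σ(broken) = 5626 kJ
  Bonds formed (products):
    C=O: 4 × 782 = 3128
    O–H: 8 × 472 = 3776
    Σ(formed) = 6904 kJ
  ΔH_B = 5626 − 6904 = −1278 kJ
ΔH_A − ΔH_B = +972 kJ, so reaction B has the more negative ΔH; |ΔH_A − ΔH_B| = 972 kJ.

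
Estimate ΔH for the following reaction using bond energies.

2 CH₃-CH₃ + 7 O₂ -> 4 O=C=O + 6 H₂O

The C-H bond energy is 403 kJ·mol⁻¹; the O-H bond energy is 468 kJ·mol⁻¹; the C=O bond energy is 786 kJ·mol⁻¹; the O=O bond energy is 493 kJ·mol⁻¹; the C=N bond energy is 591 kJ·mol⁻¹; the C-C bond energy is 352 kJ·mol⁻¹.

ΔH ≈ −2913 kJ

Bonds broken (reactants):
  C-C: 2 × 352 = 704
  C-H: 12 × 403 = 4836
  O=O: 7 × 493 = 3451
  Σ(broken) = 8991 kJ
Bonds formed (products):
  C=O: 8 × 786 = 6288
  O-H: 12 × 468 = 5616
  Σ(formed) = 11904 kJ
ΔH = Σ(broken) − Σ(formed) = 8991 − 11904 = −2913 kJ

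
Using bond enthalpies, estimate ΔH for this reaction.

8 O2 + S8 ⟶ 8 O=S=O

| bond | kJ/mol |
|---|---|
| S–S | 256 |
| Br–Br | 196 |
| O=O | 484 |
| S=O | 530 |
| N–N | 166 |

Bonds broken (reactants):
  O=O: 8 × 484 = 3872
  S–S: 8 × 256 = 2048
  Σ(broken) = 5920 kJ
Bonds formed (products):
  S=O: 16 × 530 = 8480
  Σ(formed) = 8480 kJ
ΔH = Σ(broken) − Σ(formed) = 5920 − 8480 = −2560 kJ

ΔH ≈ −2560 kJ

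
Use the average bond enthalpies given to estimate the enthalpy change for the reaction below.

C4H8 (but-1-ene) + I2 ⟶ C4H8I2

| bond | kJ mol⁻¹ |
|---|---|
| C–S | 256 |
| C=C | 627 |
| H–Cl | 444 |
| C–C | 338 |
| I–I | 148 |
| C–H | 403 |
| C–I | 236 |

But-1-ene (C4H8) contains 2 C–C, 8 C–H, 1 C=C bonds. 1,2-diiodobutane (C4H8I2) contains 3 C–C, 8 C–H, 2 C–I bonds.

ΔH ≈ −35 kJ

Bonds broken (reactants):
  C–C: 2 × 338 = 676
  C–H: 8 × 403 = 3224
  C=C: 1 × 627 = 627
  I–I: 1 × 148 = 148
  Σ(broken) = 4675 kJ
Bonds formed (products):
  C–C: 3 × 338 = 1014
  C–H: 8 × 403 = 3224
  C–I: 2 × 236 = 472
  Σ(formed) = 4710 kJ
ΔH = Σ(broken) − Σ(formed) = 4675 − 4710 = −35 kJ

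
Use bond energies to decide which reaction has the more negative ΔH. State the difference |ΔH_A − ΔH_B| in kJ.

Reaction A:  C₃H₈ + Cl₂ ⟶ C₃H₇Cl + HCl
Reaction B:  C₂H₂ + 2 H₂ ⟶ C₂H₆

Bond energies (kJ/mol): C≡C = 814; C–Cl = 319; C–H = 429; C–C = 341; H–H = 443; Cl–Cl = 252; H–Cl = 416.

Reaction A:
  Bonds broken (reactants):
    C–C: 2 × 341 = 682
    C–H: 8 × 429 = 3432
    Cl–Cl: 1 × 252 = 252
    Σ(broken) = 4366 kJ
  Bonds formed (products):
    C–C: 2 × 341 = 682
    C–Cl: 1 × 319 = 319
    C–H: 7 × 429 = 3003
    H–Cl: 1 × 416 = 416
    Σ(formed) = 4420 kJ
  ΔH_A = 4366 − 4420 = −54 kJ
Reaction B:
  Bonds broken (reactants):
    C≡C: 1 × 814 = 814
    C–H: 2 × 429 = 858
    H–H: 2 × 443 = 886
    Σ(broken) = 2558 kJ
  Bonds formed (products):
    C–C: 1 × 341 = 341
    C–H: 6 × 429 = 2574
    Σ(formed) = 2915 kJ
  ΔH_B = 2558 − 2915 = −357 kJ
ΔH_A − ΔH_B = +303 kJ, so reaction B has the more negative ΔH; |ΔH_A − ΔH_B| = 303 kJ.

Reaction B, by 303 kJ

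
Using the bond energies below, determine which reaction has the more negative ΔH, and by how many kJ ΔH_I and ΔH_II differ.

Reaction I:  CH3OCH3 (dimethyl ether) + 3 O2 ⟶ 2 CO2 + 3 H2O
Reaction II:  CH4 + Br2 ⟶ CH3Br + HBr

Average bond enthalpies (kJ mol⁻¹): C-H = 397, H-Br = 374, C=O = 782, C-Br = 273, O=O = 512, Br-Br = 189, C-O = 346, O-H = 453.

Reaction I, by 1175 kJ

Reaction I:
  Bonds broken (reactants):
    C-H: 6 × 397 = 2382
    C-O: 2 × 346 = 692
    O=O: 3 × 512 = 1536
    Σ(broken) = 4610 kJ
  Bonds formed (products):
    C=O: 4 × 782 = 3128
    O-H: 6 × 453 = 2718
    Σ(formed) = 5846 kJ
  ΔH_I = 4610 − 5846 = −1236 kJ
Reaction II:
  Bonds broken (reactants):
    Br-Br: 1 × 189 = 189
    C-H: 4 × 397 = 1588
    Σ(broken) = 1777 kJ
  Bonds formed (products):
    C-Br: 1 × 273 = 273
    C-H: 3 × 397 = 1191
    H-Br: 1 × 374 = 374
    Σ(formed) = 1838 kJ
  ΔH_II = 1777 − 1838 = −61 kJ
ΔH_I − ΔH_II = −1175 kJ, so reaction I has the more negative ΔH; |ΔH_I − ΔH_II| = 1175 kJ.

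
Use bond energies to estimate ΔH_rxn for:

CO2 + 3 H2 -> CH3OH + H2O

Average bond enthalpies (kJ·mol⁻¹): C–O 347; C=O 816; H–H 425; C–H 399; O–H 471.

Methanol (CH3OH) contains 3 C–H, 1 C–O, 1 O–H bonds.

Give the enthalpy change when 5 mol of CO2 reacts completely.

ΔH = −250 kJ

Bonds broken (reactants):
  C=O: 2 × 816 = 1632
  H–H: 3 × 425 = 1275
  Σ(broken) = 2907 kJ
Bonds formed (products):
  C–H: 3 × 399 = 1197
  C–O: 1 × 347 = 347
  O–H: 3 × 471 = 1413
  Σ(formed) = 2957 kJ
ΔH = Σ(broken) − Σ(formed) = 2907 − 2957 = −50 kJ
For 5× the reaction as written: 5 × (−50) = −250 kJ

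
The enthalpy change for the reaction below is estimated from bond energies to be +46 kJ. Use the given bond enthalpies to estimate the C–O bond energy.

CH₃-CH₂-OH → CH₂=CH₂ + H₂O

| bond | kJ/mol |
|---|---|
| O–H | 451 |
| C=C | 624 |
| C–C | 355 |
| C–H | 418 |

D(C–O) ≈ 348 kJ/mol

Let D be the C–O bond energy.
Σ(broken) = 1×355 + 5×418 + 1×D + 1×451 = 2896 + D
Σ(formed) = 4×418 + 1×624 + 2×451 = 3198
ΔH = Σ(broken) − Σ(formed) = (2896 + D) − (3198) = −302 + D
Setting this equal to +46 kJ gives D = 348 kJ/mol.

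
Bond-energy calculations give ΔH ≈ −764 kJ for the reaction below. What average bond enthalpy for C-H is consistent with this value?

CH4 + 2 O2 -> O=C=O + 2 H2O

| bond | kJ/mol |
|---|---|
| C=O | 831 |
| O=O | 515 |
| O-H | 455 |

Let D be the C-H bond energy.
Σ(broken) = 4×D + 2×515 = 1030 + 4D
Σ(formed) = 2×831 + 4×455 = 3482
ΔH = Σ(broken) − Σ(formed) = (1030 + 4D) − (3482) = −2452 + 4D
Setting this equal to −764 kJ gives 4D = 1688, so D = 422 kJ/mol.

D(C-H) ≈ 422 kJ/mol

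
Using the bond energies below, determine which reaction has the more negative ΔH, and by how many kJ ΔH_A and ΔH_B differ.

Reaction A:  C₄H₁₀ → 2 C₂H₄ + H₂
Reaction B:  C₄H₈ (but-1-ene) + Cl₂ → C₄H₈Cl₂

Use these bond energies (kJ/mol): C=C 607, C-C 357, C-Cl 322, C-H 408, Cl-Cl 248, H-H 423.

Reaction A:
  Bonds broken (reactants):
    C-C: 3 × 357 = 1071
    C-H: 10 × 408 = 4080
    Σ(broken) = 5151 kJ
  Bonds formed (products):
    C-H: 8 × 408 = 3264
    C=C: 2 × 607 = 1214
    H-H: 1 × 423 = 423
    Σ(formed) = 4901 kJ
  ΔH_A = 5151 − 4901 = +250 kJ
Reaction B:
  Bonds broken (reactants):
    C-C: 2 × 357 = 714
    C-H: 8 × 408 = 3264
    C=C: 1 × 607 = 607
    Cl-Cl: 1 × 248 = 248
    Σ(broken) = 4833 kJ
  Bonds formed (products):
    C-C: 3 × 357 = 1071
    C-Cl: 2 × 322 = 644
    C-H: 8 × 408 = 3264
    Σ(formed) = 4979 kJ
  ΔH_B = 4833 − 4979 = −146 kJ
ΔH_A − ΔH_B = +396 kJ, so reaction B has the more negative ΔH; |ΔH_A − ΔH_B| = 396 kJ.

Reaction B, by 396 kJ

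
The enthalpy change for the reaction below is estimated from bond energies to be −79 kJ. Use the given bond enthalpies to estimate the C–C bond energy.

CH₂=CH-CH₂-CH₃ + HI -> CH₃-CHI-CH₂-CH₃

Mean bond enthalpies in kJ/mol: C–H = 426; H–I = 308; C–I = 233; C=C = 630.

D(C–C) ≈ 358 kJ/mol

Let D be the C–C bond energy.
Σ(broken) = 2×D + 8×426 + 1×630 + 1×308 = 4346 + 2D
Σ(formed) = 3×D + 9×426 + 1×233 = 4067 + 3D
ΔH = Σ(broken) − Σ(formed) = (4346 + 2D) − (4067 + 3D) = +279 − D
Setting this equal to −79 kJ gives D = 358 kJ/mol.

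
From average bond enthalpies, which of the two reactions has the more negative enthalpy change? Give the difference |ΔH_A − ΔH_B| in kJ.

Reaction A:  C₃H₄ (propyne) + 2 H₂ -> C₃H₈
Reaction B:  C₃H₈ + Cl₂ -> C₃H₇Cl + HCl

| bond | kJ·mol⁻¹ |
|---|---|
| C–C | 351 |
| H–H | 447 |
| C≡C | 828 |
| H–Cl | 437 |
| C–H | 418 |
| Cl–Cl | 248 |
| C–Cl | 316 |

Reaction A, by 214 kJ

Reaction A:
  Bonds broken (reactants):
    C≡C: 1 × 828 = 828
    C–C: 1 × 351 = 351
    C–H: 4 × 418 = 1672
    H–H: 2 × 447 = 894
    Σ(broken) = 3745 kJ
  Bonds formed (products):
    C–C: 2 × 351 = 702
    C–H: 8 × 418 = 3344
    Σ(formed) = 4046 kJ
  ΔH_A = 3745 − 4046 = −301 kJ
Reaction B:
  Bonds broken (reactants):
    C–C: 2 × 351 = 702
    C–H: 8 × 418 = 3344
    Cl–Cl: 1 × 248 = 248
    Σ(broken) = 4294 kJ
  Bonds formed (products):
    C–C: 2 × 351 = 702
    C–Cl: 1 × 316 = 316
    C–H: 7 × 418 = 2926
    H–Cl: 1 × 437 = 437
    Σ(formed) = 4381 kJ
  ΔH_B = 4294 − 4381 = −87 kJ
ΔH_A − ΔH_B = −214 kJ, so reaction A has the more negative ΔH; |ΔH_A − ΔH_B| = 214 kJ.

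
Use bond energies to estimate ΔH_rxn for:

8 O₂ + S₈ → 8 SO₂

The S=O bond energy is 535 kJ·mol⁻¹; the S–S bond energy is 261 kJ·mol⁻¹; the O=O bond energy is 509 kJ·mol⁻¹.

ΔH ≈ −2400 kJ

Bonds broken (reactants):
  O=O: 8 × 509 = 4072
  S–S: 8 × 261 = 2088
  Σ(broken) = 6160 kJ
Bonds formed (products):
  S=O: 16 × 535 = 8560
  Σ(formed) = 8560 kJ
ΔH = Σ(broken) − Σ(formed) = 6160 − 8560 = −2400 kJ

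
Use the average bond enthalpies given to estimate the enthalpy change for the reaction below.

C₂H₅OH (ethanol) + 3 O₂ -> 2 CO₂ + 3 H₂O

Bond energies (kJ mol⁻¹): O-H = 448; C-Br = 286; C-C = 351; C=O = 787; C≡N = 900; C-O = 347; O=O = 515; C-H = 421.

ΔH ≈ −1040 kJ

Bonds broken (reactants):
  C-C: 1 × 351 = 351
  C-H: 5 × 421 = 2105
  C-O: 1 × 347 = 347
  O-H: 1 × 448 = 448
  O=O: 3 × 515 = 1545
  Σ(broken) = 4796 kJ
Bonds formed (products):
  C=O: 4 × 787 = 3148
  O-H: 6 × 448 = 2688
  Σ(formed) = 5836 kJ
ΔH = Σ(broken) − Σ(formed) = 4796 − 5836 = −1040 kJ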